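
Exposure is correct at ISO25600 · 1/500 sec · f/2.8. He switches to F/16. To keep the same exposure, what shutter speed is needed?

Aperture: f/2.8 → f/4 → f/5.6 → f/8 → f/11 → f/16 — 5 stops stopped down (darker).
Need 5 stops brighter from the shutter speed: 1/500 → 1/250 → 1/125 → 1/60 → 1/30 → 1/15.

1/15s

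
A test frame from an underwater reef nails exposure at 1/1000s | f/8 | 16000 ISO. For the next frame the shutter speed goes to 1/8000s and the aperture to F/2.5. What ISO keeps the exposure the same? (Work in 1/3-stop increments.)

Shutter speed: 1/1000 → 1/1250 → 1/1600 → 1/2000 → 1/2500 → 1/3200 → 1/4000 → 1/5000 → 1/6400 → 1/8000 — 3 stops shorter (darker).
Aperture: f/8 → f/7.1 → f/6.3 → f/5.6 → f/5 → f/4.5 → f/4 → f/3.5 → f/3.2 → f/2.8 → f/2.5 — 3 1/3 stops wider (brighter).
Net change so far: 1/3 stop brighter. Offset with the ISO: 16000 → 12800.

ISO 12800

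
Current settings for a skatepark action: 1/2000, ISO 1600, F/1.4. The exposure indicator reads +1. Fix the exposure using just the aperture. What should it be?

Overexposed by 1 stop → need 1 stop darker.
Aperture: f/1.4 → f/2.

f/2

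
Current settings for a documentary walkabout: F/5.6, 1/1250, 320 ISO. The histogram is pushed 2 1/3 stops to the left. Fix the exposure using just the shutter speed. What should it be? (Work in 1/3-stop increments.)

1/250s

Underexposed by 2 1/3 stops → need 2 1/3 stops brighter.
Shutter speed: 1/1250 → 1/1000 → 1/800 → 1/640 → 1/500 → 1/400 → 1/320 → 1/250.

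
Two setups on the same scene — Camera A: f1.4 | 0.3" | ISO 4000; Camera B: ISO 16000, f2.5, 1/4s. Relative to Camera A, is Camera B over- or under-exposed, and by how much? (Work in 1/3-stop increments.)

same exposure (0 stops)

Aperture: f/1.4 → f/1.6 → f/1.8 → f/2 → f/2.2 → f/2.5 — 1 2/3 stops smaller aperture (darker).
Shutter speed: 0.3 → 1/4 — 1/3 stop shorter (darker).
ISO: 4000 → 5000 → 6400 → 8000 → 10000 → 12800 → 16000 — 2 stops raised (brighter).
Net: −1 2/3 −1/3 +2 = 0 stops.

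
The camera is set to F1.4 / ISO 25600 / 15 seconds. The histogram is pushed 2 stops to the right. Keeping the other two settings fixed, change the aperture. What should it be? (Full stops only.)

f/2.8

Overexposed by 2 stops → need 2 stops darker.
Aperture: f/1.4 → f/2 → f/2.8.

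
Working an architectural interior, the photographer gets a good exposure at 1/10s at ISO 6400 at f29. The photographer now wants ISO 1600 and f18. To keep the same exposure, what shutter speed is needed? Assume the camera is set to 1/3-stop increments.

1/6s

ISO: 6400 → 5000 → 4000 → 3200 → 2500 → 2000 → 1600 — 2 stops dropped (darker).
Aperture: f/29 → f/25 → f/22 → f/20 → f/18 — 1 1/3 stops wider (brighter).
Net change so far: 2/3 stop darker. Offset with the shutter speed: 1/10 → 1/8 → 1/6.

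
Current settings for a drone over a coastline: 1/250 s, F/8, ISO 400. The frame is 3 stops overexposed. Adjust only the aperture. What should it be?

f/22

Overexposed by 3 stops → need 3 stops darker.
Aperture: f/8 → f/11 → f/16 → f/22.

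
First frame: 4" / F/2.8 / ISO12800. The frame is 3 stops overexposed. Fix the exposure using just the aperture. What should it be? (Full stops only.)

Overexposed by 3 stops → need 3 stops darker.
Aperture: f/2.8 → f/4 → f/5.6 → f/8.

f/8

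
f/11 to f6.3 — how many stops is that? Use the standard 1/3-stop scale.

f/11 → f/10 → f/9 → f/8 → f/7.1 → f/6.3 — count the steps: 5 third-stops = 1 2/3 stops.

1 2/3 stops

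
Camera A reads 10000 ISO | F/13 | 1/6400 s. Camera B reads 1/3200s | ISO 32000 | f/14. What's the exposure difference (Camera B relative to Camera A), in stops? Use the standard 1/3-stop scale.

2 1/3 stops brighter

Aperture: f/13 → f/14 — 1/3 stop stopped down (darker).
Shutter speed: 1/6400 → 1/5000 → 1/4000 → 1/3200 — 1 stop longer (brighter).
ISO: 10000 → 12800 → 16000 → 20000 → 25600 → 32000 — 1 2/3 stops higher (brighter).
Net: −1/3 +1 +1 2/3 = +2 1/3 stops.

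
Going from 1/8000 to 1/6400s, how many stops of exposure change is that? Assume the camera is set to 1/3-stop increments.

1/3 stop

1/8000 → 1/6400 — count the steps: 1 third-stops = 1/3 stop.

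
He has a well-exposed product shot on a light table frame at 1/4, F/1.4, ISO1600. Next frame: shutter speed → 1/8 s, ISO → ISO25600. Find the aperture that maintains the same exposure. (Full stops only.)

Shutter speed: 1/4 → 1/8 — 1 stop shorter (darker).
ISO: 1600 → 3200 → 6400 → 12800 → 25600 — 4 stops higher (brighter).
Net change so far: 3 stops brighter. Offset with the aperture: f/1.4 → f/2 → f/2.8 → f/4.

f/4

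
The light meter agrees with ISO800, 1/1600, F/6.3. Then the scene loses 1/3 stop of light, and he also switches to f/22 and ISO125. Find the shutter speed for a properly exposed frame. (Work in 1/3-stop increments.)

1/15s

Scene light: 1/3 stop darker.
Aperture: f/6.3 → f/7.1 → f/8 → f/9 → f/10 → f/11 → f/13 → f/14 → f/16 → f/18 → f/20 → f/22 — 3 2/3 stops stopped down (darker).
ISO: 800 → 640 → 500 → 400 → 320 → 250 → 200 → 160 → 125 — 2 2/3 stops lower (darker).
Net so far: 6 2/3 stops darker. Shutter speed: 1/1600 → 1/1250 → 1/1000 → 1/800 → 1/640 → 1/500 → 1/400 → 1/320 → 1/250 → 1/200 → 1/160 → 1/125 → 1/100 → 1/80 → 1/60 → 1/50 → 1/40 → 1/30 → 1/25 → 1/20 → 1/15.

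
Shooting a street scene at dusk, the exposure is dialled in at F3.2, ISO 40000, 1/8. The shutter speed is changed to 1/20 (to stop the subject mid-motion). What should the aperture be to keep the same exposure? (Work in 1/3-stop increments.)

Shutter speed: 1/8 → 1/10 → 1/13 → 1/15 → 1/20 — 1 1/3 stops faster (darker).
Need 1 1/3 stops brighter from the aperture: f/3.2 → f/2.8 → f/2.5 → f/2.2 → f/2.

f/2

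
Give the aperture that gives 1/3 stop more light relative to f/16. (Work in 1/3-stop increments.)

f/14

Aperture: f/16 → f/14 — 1/3 stop opened up (brighter).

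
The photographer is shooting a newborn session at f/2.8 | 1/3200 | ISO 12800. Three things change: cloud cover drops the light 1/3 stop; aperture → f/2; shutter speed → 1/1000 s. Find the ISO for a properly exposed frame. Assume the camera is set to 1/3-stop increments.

Scene light: 1/3 stop darker.
Aperture: f/2.8 → f/2.5 → f/2.2 → f/2 — 1 stop opened up (brighter).
Shutter speed: 1/3200 → 1/2500 → 1/2000 → 1/1600 → 1/1250 → 1/1000 — 1 2/3 stops longer (brighter).
Net so far: 2 1/3 stops brighter. ISO: 12800 → 10000 → 8000 → 6400 → 5000 → 4000 → 3200 → 2500.

ISO 2500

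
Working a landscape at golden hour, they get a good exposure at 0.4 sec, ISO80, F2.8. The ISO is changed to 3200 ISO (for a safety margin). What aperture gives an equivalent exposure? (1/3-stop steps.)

ISO: 80 → 100 → 125 → 160 → 200 → 250 → 320 → 400 → 500 → 640 → 800 → 1000 → 1250 → 1600 → 2000 → 2500 → 3200 — 5 1/3 stops higher (brighter).
Need 5 1/3 stops darker from the aperture: f/2.8 → f/3.2 → f/3.5 → f/4 → f/4.5 → f/5 → f/5.6 → f/6.3 → f/7.1 → f/8 → f/9 → f/10 → f/11 → f/13 → f/14 → f/16 → f/18.

f/18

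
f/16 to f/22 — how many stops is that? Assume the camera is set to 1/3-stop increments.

f/16 → f/18 → f/20 → f/22 — count the steps: 3 third-stops = 1 stop.

1 stop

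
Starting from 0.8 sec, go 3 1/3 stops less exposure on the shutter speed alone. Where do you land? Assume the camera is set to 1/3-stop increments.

Shutter speed: 0.8 → 0.6 → 0.5 → 0.4 → 0.3 → 1/4 → 1/5 → 1/6 → 1/8 → 1/10 → 1/13 — 3 1/3 stops shorter (darker).

1/13s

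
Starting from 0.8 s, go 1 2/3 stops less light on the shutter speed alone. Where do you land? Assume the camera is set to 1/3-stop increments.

Shutter speed: 0.8 → 0.6 → 0.5 → 0.4 → 0.3 → 1/4 — 1 2/3 stops shorter (darker).

1/4s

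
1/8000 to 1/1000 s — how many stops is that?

1/8000 → 1/4000 → 1/2000 → 1/1000 — count the steps: 3 stops.

3 stops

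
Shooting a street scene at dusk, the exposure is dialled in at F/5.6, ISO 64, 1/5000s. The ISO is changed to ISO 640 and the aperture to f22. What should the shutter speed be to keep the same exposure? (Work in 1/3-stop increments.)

ISO: 64 → 80 → 100 → 125 → 160 → 200 → 250 → 320 → 400 → 500 → 640 — 3 1/3 stops higher (brighter).
Aperture: f/5.6 → f/6.3 → f/7.1 → f/8 → f/9 → f/10 → f/11 → f/13 → f/14 → f/16 → f/18 → f/20 → f/22 — 4 stops smaller aperture (darker).
Net change so far: 2/3 stop darker. Offset with the shutter speed: 1/5000 → 1/4000 → 1/3200.

1/3200s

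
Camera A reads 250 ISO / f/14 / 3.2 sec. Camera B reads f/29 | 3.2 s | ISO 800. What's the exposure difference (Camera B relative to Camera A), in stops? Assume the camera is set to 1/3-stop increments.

Aperture: f/14 → f/16 → f/18 → f/20 → f/22 → f/25 → f/29 — 2 stops smaller aperture (darker).
Shutter speed: unchanged.
ISO: 250 → 320 → 400 → 500 → 640 → 800 — 1 2/3 stops higher (brighter).
Net: −2 +1 2/3 = −1/3 stops.

1/3 stop darker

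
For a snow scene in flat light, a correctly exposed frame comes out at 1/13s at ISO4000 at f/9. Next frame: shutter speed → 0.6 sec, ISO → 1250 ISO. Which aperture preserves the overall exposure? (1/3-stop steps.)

Shutter speed: 1/13 → 1/10 → 1/8 → 1/6 → 1/5 → 1/4 → 0.3 → 0.4 → 0.5 → 0.6 — 3 stops longer (brighter).
ISO: 4000 → 3200 → 2500 → 2000 → 1600 → 1250 — 1 2/3 stops dropped (darker).
Net change so far: 1 1/3 stops brighter. Offset with the aperture: f/9 → f/10 → f/11 → f/13 → f/14.

f/14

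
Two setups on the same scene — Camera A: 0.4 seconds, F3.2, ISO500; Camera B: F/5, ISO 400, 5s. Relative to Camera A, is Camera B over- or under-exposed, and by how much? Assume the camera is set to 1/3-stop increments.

2 stops brighter

Aperture: f/3.2 → f/3.5 → f/4 → f/4.5 → f/5 — 1 1/3 stops smaller aperture (darker).
Shutter speed: 0.4 → 0.5 → 0.6 → 0.8 → 1 → 1.3 → 1.6 → 2 → 2.5 → 3.2 → 4 → 5 — 3 2/3 stops slower (brighter).
ISO: 500 → 400 — 1/3 stop dropped (darker).
Net: −1 1/3 +3 2/3 −1/3 = +2 stops.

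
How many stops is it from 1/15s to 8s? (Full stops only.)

1/15 → 1/8 → 1/4 → 1/2 → 1 → 2 → 4 → 8 — count the steps: 7 stops.

7 stops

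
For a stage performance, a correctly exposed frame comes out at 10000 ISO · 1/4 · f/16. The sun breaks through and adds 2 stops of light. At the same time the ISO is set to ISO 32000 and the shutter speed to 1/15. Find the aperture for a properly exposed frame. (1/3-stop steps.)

f/29

Scene light: 2 stops brighter.
ISO: 10000 → 12800 → 16000 → 20000 → 25600 → 32000 — 1 2/3 stops higher (brighter).
Shutter speed: 1/4 → 1/5 → 1/6 → 1/8 → 1/10 → 1/13 → 1/15 — 2 stops faster (darker).
Net so far: 1 2/3 stops brighter. Aperture: f/16 → f/18 → f/20 → f/22 → f/25 → f/29.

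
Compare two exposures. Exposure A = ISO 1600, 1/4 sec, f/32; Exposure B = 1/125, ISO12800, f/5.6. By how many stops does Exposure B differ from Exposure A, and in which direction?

Aperture: f/32 → f/22 → f/16 → f/11 → f/8 → f/5.6 — 5 stops larger aperture (brighter).
Shutter speed: 1/4 → 1/8 → 1/15 → 1/30 → 1/60 → 1/125 — 5 stops shorter (darker).
ISO: 1600 → 3200 → 6400 → 12800 — 3 stops higher (brighter).
Net: +5 −5 +3 = +3 stops.

3 stops brighter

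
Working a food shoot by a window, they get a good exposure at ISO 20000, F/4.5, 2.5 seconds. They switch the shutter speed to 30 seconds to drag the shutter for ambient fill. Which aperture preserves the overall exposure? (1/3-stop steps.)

Shutter speed: 2.5 → 3.2 → 4 → 5 → 6 → 8 → 10 → 13 → 15 → 20 → 25 → 30 — 3 2/3 stops longer (brighter).
Need 3 2/3 stops darker from the aperture: f/4.5 → f/5 → f/5.6 → f/6.3 → f/7.1 → f/8 → f/9 → f/10 → f/11 → f/13 → f/14 → f/16.

f/16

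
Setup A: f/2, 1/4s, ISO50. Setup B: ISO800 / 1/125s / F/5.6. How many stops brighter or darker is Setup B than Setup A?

4 stops darker

Aperture: f/2 → f/2.8 → f/4 → f/5.6 — 3 stops narrower (darker).
Shutter speed: 1/4 → 1/8 → 1/15 → 1/30 → 1/60 → 1/125 — 5 stops faster (darker).
ISO: 50 → 100 → 200 → 400 → 800 — 4 stops raised (brighter).
Net: −3 −5 +4 = −4 stops.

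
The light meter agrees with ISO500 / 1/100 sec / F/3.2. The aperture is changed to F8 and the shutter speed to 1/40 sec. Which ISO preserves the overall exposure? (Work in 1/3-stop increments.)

ISO 1250

Aperture: f/3.2 → f/3.5 → f/4 → f/4.5 → f/5 → f/5.6 → f/6.3 → f/7.1 → f/8 — 2 2/3 stops smaller aperture (darker).
Shutter speed: 1/100 → 1/80 → 1/60 → 1/50 → 1/40 — 1 1/3 stops slower (brighter).
Net change so far: 1 1/3 stops darker. Offset with the ISO: 500 → 640 → 800 → 1000 → 1250.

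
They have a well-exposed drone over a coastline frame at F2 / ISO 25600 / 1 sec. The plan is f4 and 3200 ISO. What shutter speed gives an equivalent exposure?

30 s

Aperture: f/2 → f/2.8 → f/4 — 2 stops narrower (darker).
ISO: 25600 → 12800 → 6400 → 3200 — 3 stops dropped (darker).
Net change so far: 5 stops darker. Offset with the shutter speed: 1 → 2 → 4 → 8 → 15 → 30.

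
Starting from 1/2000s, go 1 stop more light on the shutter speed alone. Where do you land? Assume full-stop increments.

Shutter speed: 1/2000 → 1/1000 — 1 stop slower (brighter).

1/1000s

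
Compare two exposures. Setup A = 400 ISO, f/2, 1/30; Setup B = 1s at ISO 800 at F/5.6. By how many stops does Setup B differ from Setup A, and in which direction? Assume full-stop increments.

Aperture: f/2 → f/2.8 → f/4 → f/5.6 — 3 stops stopped down (darker).
Shutter speed: 1/30 → 1/15 → 1/8 → 1/4 → 1/2 → 1 — 5 stops slower (brighter).
ISO: 400 → 800 — 1 stop higher (brighter).
Net: −3 +5 +1 = +3 stops.

3 stops brighter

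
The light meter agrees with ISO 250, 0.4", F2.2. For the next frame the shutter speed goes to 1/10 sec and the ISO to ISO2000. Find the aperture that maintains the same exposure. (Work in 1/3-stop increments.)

f/3.2

Shutter speed: 0.4 → 0.3 → 1/4 → 1/5 → 1/6 → 1/8 → 1/10 — 2 stops faster (darker).
ISO: 250 → 320 → 400 → 500 → 640 → 800 → 1000 → 1250 → 1600 → 2000 — 3 stops raised (brighter).
Net change so far: 1 stop brighter. Offset with the aperture: f/2.2 → f/2.5 → f/2.8 → f/3.2.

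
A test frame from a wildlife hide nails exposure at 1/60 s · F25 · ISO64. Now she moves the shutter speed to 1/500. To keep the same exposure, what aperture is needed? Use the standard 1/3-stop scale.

f/9

Shutter speed: 1/60 → 1/80 → 1/100 → 1/125 → 1/160 → 1/200 → 1/250 → 1/320 → 1/400 → 1/500 — 3 stops faster (darker).
Need 3 stops brighter from the aperture: f/25 → f/22 → f/20 → f/18 → f/16 → f/14 → f/13 → f/11 → f/10 → f/9.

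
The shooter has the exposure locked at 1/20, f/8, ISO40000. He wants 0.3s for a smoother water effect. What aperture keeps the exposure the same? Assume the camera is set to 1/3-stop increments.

f/20

Shutter speed: 1/20 → 1/15 → 1/13 → 1/10 → 1/8 → 1/6 → 1/5 → 1/4 → 0.3 — 2 2/3 stops longer (brighter).
Need 2 2/3 stops darker from the aperture: f/8 → f/9 → f/10 → f/11 → f/13 → f/14 → f/16 → f/18 → f/20.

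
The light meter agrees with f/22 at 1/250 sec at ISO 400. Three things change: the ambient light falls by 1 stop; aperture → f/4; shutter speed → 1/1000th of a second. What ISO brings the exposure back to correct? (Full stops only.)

Scene light: 1 stop darker.
Aperture: f/22 → f/16 → f/11 → f/8 → f/5.6 → f/4 — 5 stops larger aperture (brighter).
Shutter speed: 1/250 → 1/500 → 1/1000 — 2 stops shorter (darker).
Net so far: 2 stops brighter. ISO: 400 → 200 → 100.

ISO 100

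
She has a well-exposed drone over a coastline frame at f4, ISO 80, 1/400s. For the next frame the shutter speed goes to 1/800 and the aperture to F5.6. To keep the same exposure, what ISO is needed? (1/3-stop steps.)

ISO 320

Shutter speed: 1/400 → 1/500 → 1/640 → 1/800 — 1 stop faster (darker).
Aperture: f/4 → f/4.5 → f/5 → f/5.6 — 1 stop narrower (darker).
Net change so far: 2 stops darker. Offset with the ISO: 80 → 100 → 125 → 160 → 200 → 250 → 320.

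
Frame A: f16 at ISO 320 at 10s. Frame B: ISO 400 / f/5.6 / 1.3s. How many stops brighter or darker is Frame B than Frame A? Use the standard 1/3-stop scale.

1/3 stop brighter

Aperture: f/16 → f/14 → f/13 → f/11 → f/10 → f/9 → f/8 → f/7.1 → f/6.3 → f/5.6 — 3 stops larger aperture (brighter).
Shutter speed: 10 → 8 → 6 → 5 → 4 → 3.2 → 2.5 → 2 → 1.6 → 1.3 — 3 stops shorter (darker).
ISO: 320 → 400 — 1/3 stop raised (brighter).
Net: +3 −3 +1/3 = +1/3 stops.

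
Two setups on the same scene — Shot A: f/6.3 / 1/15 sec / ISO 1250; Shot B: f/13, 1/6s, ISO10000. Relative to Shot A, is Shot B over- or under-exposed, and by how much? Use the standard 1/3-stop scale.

2 1/3 stops brighter

Aperture: f/6.3 → f/7.1 → f/8 → f/9 → f/10 → f/11 → f/13 — 2 stops stopped down (darker).
Shutter speed: 1/15 → 1/13 → 1/10 → 1/8 → 1/6 — 1 1/3 stops slower (brighter).
ISO: 1250 → 1600 → 2000 → 2500 → 3200 → 4000 → 5000 → 6400 → 8000 → 10000 — 3 stops higher (brighter).
Net: −2 +1 1/3 +3 = +2 1/3 stops.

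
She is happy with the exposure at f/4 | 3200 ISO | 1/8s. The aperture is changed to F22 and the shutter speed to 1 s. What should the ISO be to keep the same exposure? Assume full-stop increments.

ISO 12800

Aperture: f/4 → f/5.6 → f/8 → f/11 → f/16 → f/22 — 5 stops smaller aperture (darker).
Shutter speed: 1/8 → 1/4 → 1/2 → 1 — 3 stops slower (brighter).
Net change so far: 2 stops darker. Offset with the ISO: 3200 → 6400 → 12800.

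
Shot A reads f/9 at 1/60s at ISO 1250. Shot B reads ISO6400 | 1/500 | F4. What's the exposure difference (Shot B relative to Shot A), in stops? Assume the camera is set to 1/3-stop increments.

Aperture: f/9 → f/8 → f/7.1 → f/6.3 → f/5.6 → f/5 → f/4.5 → f/4 — 2 1/3 stops opened up (brighter).
Shutter speed: 1/60 → 1/80 → 1/100 → 1/125 → 1/160 → 1/200 → 1/250 → 1/320 → 1/400 → 1/500 — 3 stops faster (darker).
ISO: 1250 → 1600 → 2000 → 2500 → 3200 → 4000 → 5000 → 6400 — 2 1/3 stops higher (brighter).
Net: +2 1/3 −3 +2 1/3 = +1 2/3 stops.

1 2/3 stops brighter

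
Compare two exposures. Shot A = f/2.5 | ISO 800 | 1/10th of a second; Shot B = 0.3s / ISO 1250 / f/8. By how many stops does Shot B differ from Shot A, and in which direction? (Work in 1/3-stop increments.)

Aperture: f/2.5 → f/2.8 → f/3.2 → f/3.5 → f/4 → f/4.5 → f/5 → f/5.6 → f/6.3 → f/7.1 → f/8 — 3 1/3 stops smaller aperture (darker).
Shutter speed: 1/10 → 1/8 → 1/6 → 1/5 → 1/4 → 0.3 — 1 2/3 stops slower (brighter).
ISO: 800 → 1000 → 1250 — 2/3 stop higher (brighter).
Net: −3 1/3 +1 2/3 +2/3 = −1 stop.

1 stop darker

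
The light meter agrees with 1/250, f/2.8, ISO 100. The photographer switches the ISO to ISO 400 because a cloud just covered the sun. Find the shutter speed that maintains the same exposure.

ISO: 100 → 200 → 400 — 2 stops raised (brighter).
Need 2 stops darker from the shutter speed: 1/250 → 1/500 → 1/1000.

1/1000s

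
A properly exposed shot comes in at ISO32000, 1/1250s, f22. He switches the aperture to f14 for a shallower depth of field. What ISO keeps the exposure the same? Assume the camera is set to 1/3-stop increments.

ISO 12800

Aperture: f/22 → f/20 → f/18 → f/16 → f/14 — 1 1/3 stops larger aperture (brighter).
Need 1 1/3 stops darker from the ISO: 32000 → 25600 → 20000 → 16000 → 12800.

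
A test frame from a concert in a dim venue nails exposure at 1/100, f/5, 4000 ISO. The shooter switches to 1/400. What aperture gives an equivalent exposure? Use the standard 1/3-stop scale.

f/2.5

Shutter speed: 1/100 → 1/125 → 1/160 → 1/200 → 1/250 → 1/320 → 1/400 — 2 stops shorter (darker).
Need 2 stops brighter from the aperture: f/5 → f/4.5 → f/4 → f/3.5 → f/3.2 → f/2.8 → f/2.5.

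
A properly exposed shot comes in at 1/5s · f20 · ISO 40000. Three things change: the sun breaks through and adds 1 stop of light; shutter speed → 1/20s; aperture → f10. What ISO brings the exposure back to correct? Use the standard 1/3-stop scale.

ISO 20000

Scene light: 1 stop brighter.
Shutter speed: 1/5 → 1/6 → 1/8 → 1/10 → 1/13 → 1/15 → 1/20 — 2 stops faster (darker).
Aperture: f/20 → f/18 → f/16 → f/14 → f/13 → f/11 → f/10 — 2 stops wider (brighter).
Net so far: 1 stop brighter. ISO: 40000 → 32000 → 25600 → 20000.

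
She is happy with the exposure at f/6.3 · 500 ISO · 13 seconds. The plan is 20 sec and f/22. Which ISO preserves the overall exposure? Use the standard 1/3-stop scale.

ISO 4000

Shutter speed: 13 → 15 → 20 — 2/3 stop slower (brighter).
Aperture: f/6.3 → f/7.1 → f/8 → f/9 → f/10 → f/11 → f/13 → f/14 → f/16 → f/18 → f/20 → f/22 — 3 2/3 stops narrower (darker).
Net change so far: 3 stops darker. Offset with the ISO: 500 → 640 → 800 → 1000 → 1250 → 1600 → 2000 → 2500 → 3200 → 4000.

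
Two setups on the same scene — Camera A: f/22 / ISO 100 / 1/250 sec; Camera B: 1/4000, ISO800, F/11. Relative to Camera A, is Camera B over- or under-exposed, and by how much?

Aperture: f/22 → f/16 → f/11 — 2 stops larger aperture (brighter).
Shutter speed: 1/250 → 1/500 → 1/1000 → 1/2000 → 1/4000 — 4 stops shorter (darker).
ISO: 100 → 200 → 400 → 800 — 3 stops higher (brighter).
Net: +2 −4 +3 = +1 stop.

1 stop brighter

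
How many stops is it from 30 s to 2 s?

4 stops

30 → 15 → 8 → 4 → 2 — count the steps: 4 stops.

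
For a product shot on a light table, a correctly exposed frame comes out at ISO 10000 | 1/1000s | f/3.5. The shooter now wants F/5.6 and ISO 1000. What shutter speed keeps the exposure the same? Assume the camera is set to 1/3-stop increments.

Aperture: f/3.5 → f/4 → f/4.5 → f/5 → f/5.6 — 1 1/3 stops narrower (darker).
ISO: 10000 → 8000 → 6400 → 5000 → 4000 → 3200 → 2500 → 2000 → 1600 → 1250 → 1000 — 3 1/3 stops dropped (darker).
Net change so far: 4 2/3 stops darker. Offset with the shutter speed: 1/1000 → 1/800 → 1/640 → 1/500 → 1/400 → 1/320 → 1/250 → 1/200 → 1/160 → 1/125 → 1/100 → 1/80 → 1/60 → 1/50 → 1/40.

1/40s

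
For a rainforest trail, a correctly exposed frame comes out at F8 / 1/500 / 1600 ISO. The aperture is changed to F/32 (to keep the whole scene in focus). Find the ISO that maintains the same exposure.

ISO 25600

Aperture: f/8 → f/11 → f/16 → f/22 → f/32 — 4 stops smaller aperture (darker).
Need 4 stops brighter from the ISO: 1600 → 3200 → 6400 → 12800 → 25600.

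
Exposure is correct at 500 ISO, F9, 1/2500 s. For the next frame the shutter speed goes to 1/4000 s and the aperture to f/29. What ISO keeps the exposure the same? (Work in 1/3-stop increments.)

ISO 8000

Shutter speed: 1/2500 → 1/3200 → 1/4000 — 2/3 stop faster (darker).
Aperture: f/9 → f/10 → f/11 → f/13 → f/14 → f/16 → f/18 → f/20 → f/22 → f/25 → f/29 — 3 1/3 stops smaller aperture (darker).
Net change so far: 4 stops darker. Offset with the ISO: 500 → 640 → 800 → 1000 → 1250 → 1600 → 2000 → 2500 → 3200 → 4000 → 5000 → 6400 → 8000.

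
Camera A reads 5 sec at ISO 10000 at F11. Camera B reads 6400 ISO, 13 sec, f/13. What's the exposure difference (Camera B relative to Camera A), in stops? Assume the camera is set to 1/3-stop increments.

1/3 stop brighter

Aperture: f/11 → f/13 — 1/3 stop smaller aperture (darker).
Shutter speed: 5 → 6 → 8 → 10 → 13 — 1 1/3 stops longer (brighter).
ISO: 10000 → 8000 → 6400 — 2/3 stop lower (darker).
Net: −1/3 +1 1/3 −2/3 = +1/3 stops.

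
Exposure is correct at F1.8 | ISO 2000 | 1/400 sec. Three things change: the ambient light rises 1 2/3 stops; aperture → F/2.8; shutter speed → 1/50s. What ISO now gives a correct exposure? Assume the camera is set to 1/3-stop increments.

Scene light: 1 2/3 stops brighter.
Aperture: f/1.8 → f/2 → f/2.2 → f/2.5 → f/2.8 — 1 1/3 stops smaller aperture (darker).
Shutter speed: 1/400 → 1/320 → 1/250 → 1/200 → 1/160 → 1/125 → 1/100 → 1/80 → 1/60 → 1/50 — 3 stops longer (brighter).
Net so far: 3 1/3 stops brighter. ISO: 2000 → 1600 → 1250 → 1000 → 800 → 640 → 500 → 400 → 320 → 250 → 200.

ISO 200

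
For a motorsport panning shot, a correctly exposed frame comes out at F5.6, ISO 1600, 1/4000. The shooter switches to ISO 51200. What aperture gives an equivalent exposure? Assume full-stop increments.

ISO: 1600 → 3200 → 6400 → 12800 → 25600 → 51200 — 5 stops higher (brighter).
Need 5 stops darker from the aperture: f/5.6 → f/8 → f/11 → f/16 → f/22 → f/32.

f/32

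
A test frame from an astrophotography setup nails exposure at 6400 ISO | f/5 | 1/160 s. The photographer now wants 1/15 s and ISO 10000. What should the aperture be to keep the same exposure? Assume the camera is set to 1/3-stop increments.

f/20

Shutter speed: 1/160 → 1/125 → 1/100 → 1/80 → 1/60 → 1/50 → 1/40 → 1/30 → 1/25 → 1/20 → 1/15 — 3 1/3 stops longer (brighter).
ISO: 6400 → 8000 → 10000 — 2/3 stop higher (brighter).
Net change so far: 4 stops brighter. Offset with the aperture: f/5 → f/5.6 → f/6.3 → f/7.1 → f/8 → f/9 → f/10 → f/11 → f/13 → f/14 → f/16 → f/18 → f/20.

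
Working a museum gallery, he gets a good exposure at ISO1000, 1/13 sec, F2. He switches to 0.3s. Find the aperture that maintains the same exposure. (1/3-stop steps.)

f/4

Shutter speed: 1/13 → 1/10 → 1/8 → 1/6 → 1/5 → 1/4 → 0.3 — 2 stops longer (brighter).
Need 2 stops darker from the aperture: f/2 → f/2.2 → f/2.5 → f/2.8 → f/3.2 → f/3.5 → f/4.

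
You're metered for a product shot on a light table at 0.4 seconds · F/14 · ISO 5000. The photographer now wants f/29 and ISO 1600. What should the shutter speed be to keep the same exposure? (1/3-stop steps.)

Aperture: f/14 → f/16 → f/18 → f/20 → f/22 → f/25 → f/29 — 2 stops smaller aperture (darker).
ISO: 5000 → 4000 → 3200 → 2500 → 2000 → 1600 — 1 2/3 stops dropped (darker).
Net change so far: 3 2/3 stops darker. Offset with the shutter speed: 0.4 → 0.5 → 0.6 → 0.8 → 1 → 1.3 → 1.6 → 2 → 2.5 → 3.2 → 4 → 5.

5 s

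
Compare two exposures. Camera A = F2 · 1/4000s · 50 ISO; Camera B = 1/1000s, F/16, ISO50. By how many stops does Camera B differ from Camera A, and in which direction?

4 stops darker

Aperture: f/2 → f/2.8 → f/4 → f/5.6 → f/8 → f/11 → f/16 — 6 stops smaller aperture (darker).
Shutter speed: 1/4000 → 1/2000 → 1/1000 — 2 stops longer (brighter).
ISO: unchanged.
Net: −6 +2 = −4 stops.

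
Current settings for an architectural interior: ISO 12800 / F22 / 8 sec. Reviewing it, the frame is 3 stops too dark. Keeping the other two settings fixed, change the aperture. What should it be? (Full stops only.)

f/8

Underexposed by 3 stops → need 3 stops brighter.
Aperture: f/22 → f/16 → f/11 → f/8.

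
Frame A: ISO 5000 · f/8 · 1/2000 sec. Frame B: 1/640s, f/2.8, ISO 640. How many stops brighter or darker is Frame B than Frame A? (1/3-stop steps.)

1 2/3 stops brighter

Aperture: f/8 → f/7.1 → f/6.3 → f/5.6 → f/5 → f/4.5 → f/4 → f/3.5 → f/3.2 → f/2.8 — 3 stops wider (brighter).
Shutter speed: 1/2000 → 1/1600 → 1/1250 → 1/1000 → 1/800 → 1/640 — 1 2/3 stops slower (brighter).
ISO: 5000 → 4000 → 3200 → 2500 → 2000 → 1600 → 1250 → 1000 → 800 → 640 — 3 stops lower (darker).
Net: +3 +1 2/3 −3 = +1 2/3 stops.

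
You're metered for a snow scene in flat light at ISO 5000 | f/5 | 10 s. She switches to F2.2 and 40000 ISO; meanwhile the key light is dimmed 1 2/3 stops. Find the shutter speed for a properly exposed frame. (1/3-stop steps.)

0.8 s

Scene light: 1 2/3 stops darker.
Aperture: f/5 → f/4.5 → f/4 → f/3.5 → f/3.2 → f/2.8 → f/2.5 → f/2.2 — 2 1/3 stops wider (brighter).
ISO: 5000 → 6400 → 8000 → 10000 → 12800 → 16000 → 20000 → 25600 → 32000 → 40000 — 3 stops raised (brighter).
Net so far: 3 2/3 stops brighter. Shutter speed: 10 → 8 → 6 → 5 → 4 → 3.2 → 2.5 → 2 → 1.6 → 1.3 → 1 → 0.8.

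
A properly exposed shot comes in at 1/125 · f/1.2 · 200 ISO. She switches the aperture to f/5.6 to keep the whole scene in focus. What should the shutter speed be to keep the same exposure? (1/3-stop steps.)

Aperture: f/1.2 → f/1.4 → f/1.6 → f/1.8 → f/2 → f/2.2 → f/2.5 → f/2.8 → f/3.2 → f/3.5 → f/4 → f/4.5 → f/5 → f/5.6 — 4 1/3 stops narrower (darker).
Need 4 1/3 stops brighter from the shutter speed: 1/125 → 1/100 → 1/80 → 1/60 → 1/50 → 1/40 → 1/30 → 1/25 → 1/20 → 1/15 → 1/13 → 1/10 → 1/8 → 1/6.

1/6s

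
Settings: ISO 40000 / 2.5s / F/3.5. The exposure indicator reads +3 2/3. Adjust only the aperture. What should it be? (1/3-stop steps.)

Overexposed by 3 2/3 stops → need 3 2/3 stops darker.
Aperture: f/3.5 → f/4 → f/4.5 → f/5 → f/5.6 → f/6.3 → f/7.1 → f/8 → f/9 → f/10 → f/11 → f/13.

f/13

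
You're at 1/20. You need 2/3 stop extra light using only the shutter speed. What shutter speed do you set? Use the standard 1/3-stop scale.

Shutter speed: 1/20 → 1/15 → 1/13 — 2/3 stop slower (brighter).

1/13s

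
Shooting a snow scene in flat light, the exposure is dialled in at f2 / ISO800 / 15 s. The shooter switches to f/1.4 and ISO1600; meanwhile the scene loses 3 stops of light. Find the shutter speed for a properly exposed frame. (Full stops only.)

Scene light: 3 stops darker.
Aperture: f/2 → f/1.4 — 1 stop wider (brighter).
ISO: 800 → 1600 — 1 stop higher (brighter).
Net so far: 1 stop darker. Shutter speed: 15 → 30.

30 s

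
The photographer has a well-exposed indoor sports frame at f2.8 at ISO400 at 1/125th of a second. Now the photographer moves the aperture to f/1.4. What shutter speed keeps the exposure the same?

Aperture: f/2.8 → f/2 → f/1.4 — 2 stops wider (brighter).
Need 2 stops darker from the shutter speed: 1/125 → 1/250 → 1/500.

1/500s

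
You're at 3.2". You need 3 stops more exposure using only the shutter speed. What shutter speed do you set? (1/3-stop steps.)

Shutter speed: 3.2 → 4 → 5 → 6 → 8 → 10 → 13 → 15 → 20 → 25 — 3 stops longer (brighter).

25 s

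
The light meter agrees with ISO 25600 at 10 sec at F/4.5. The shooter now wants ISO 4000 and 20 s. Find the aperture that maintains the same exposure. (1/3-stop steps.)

ISO: 25600 → 20000 → 16000 → 12800 → 10000 → 8000 → 6400 → 5000 → 4000 — 2 2/3 stops dropped (darker).
Shutter speed: 10 → 13 → 15 → 20 — 1 stop longer (brighter).
Net change so far: 1 2/3 stops darker. Offset with the aperture: f/4.5 → f/4 → f/3.5 → f/3.2 → f/2.8 → f/2.5.

f/2.5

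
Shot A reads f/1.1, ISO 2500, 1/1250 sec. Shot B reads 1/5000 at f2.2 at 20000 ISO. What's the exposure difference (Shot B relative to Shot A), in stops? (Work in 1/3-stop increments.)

Aperture: f/1.1 → f/1.2 → f/1.4 → f/1.6 → f/1.8 → f/2 → f/2.2 — 2 stops narrower (darker).
Shutter speed: 1/1250 → 1/1600 → 1/2000 → 1/2500 → 1/3200 → 1/4000 → 1/5000 — 2 stops shorter (darker).
ISO: 2500 → 3200 → 4000 → 5000 → 6400 → 8000 → 10000 → 12800 → 16000 → 20000 — 3 stops higher (brighter).
Net: −2 −2 +3 = −1 stop.

1 stop darker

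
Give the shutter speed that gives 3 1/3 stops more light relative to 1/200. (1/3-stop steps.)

Shutter speed: 1/200 → 1/160 → 1/125 → 1/100 → 1/80 → 1/60 → 1/50 → 1/40 → 1/30 → 1/25 → 1/20 — 3 1/3 stops longer (brighter).

1/20s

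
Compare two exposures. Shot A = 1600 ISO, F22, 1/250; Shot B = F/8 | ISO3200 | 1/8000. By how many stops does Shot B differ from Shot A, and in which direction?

1 stop darker

Aperture: f/22 → f/16 → f/11 → f/8 — 3 stops larger aperture (brighter).
Shutter speed: 1/250 → 1/500 → 1/1000 → 1/2000 → 1/4000 → 1/8000 — 5 stops shorter (darker).
ISO: 1600 → 3200 — 1 stop raised (brighter).
Net: +3 −5 +1 = −1 stop.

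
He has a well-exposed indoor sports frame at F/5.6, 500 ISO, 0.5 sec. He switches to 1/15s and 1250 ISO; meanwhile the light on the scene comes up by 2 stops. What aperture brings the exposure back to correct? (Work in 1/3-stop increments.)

f/6.3

Scene light: 2 stops brighter.
Shutter speed: 0.5 → 0.4 → 0.3 → 1/4 → 1/5 → 1/6 → 1/8 → 1/10 → 1/13 → 1/15 — 3 stops shorter (darker).
ISO: 500 → 640 → 800 → 1000 → 1250 — 1 1/3 stops raised (brighter).
Net so far: 1/3 stop brighter. Aperture: f/5.6 → f/6.3.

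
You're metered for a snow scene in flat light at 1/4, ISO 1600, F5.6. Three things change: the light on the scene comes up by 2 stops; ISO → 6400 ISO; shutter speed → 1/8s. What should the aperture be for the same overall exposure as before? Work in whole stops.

Scene light: 2 stops brighter.
ISO: 1600 → 3200 → 6400 — 2 stops higher (brighter).
Shutter speed: 1/4 → 1/8 — 1 stop faster (darker).
Net so far: 3 stops brighter. Aperture: f/5.6 → f/8 → f/11 → f/16.

f/16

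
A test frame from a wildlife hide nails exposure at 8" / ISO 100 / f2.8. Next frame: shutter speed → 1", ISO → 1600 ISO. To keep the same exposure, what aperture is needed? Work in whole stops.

f/4

Shutter speed: 8 → 4 → 2 → 1 — 3 stops faster (darker).
ISO: 100 → 200 → 400 → 800 → 1600 — 4 stops raised (brighter).
Net change so far: 1 stop brighter. Offset with the aperture: f/2.8 → f/4.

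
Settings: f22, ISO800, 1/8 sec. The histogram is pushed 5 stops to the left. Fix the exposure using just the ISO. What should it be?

Underexposed by 5 stops → need 5 stops brighter.
ISO: 800 → 1600 → 3200 → 6400 → 12800 → 25600.

ISO 25600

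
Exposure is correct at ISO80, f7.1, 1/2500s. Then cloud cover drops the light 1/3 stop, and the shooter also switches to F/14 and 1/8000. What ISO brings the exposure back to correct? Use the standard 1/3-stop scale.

Scene light: 1/3 stop darker.
Aperture: f/7.1 → f/8 → f/9 → f/10 → f/11 → f/13 → f/14 — 2 stops stopped down (darker).
Shutter speed: 1/2500 → 1/3200 → 1/4000 → 1/5000 → 1/6400 → 1/8000 — 1 2/3 stops shorter (darker).
Net so far: 4 stops darker. ISO: 80 → 100 → 125 → 160 → 200 → 250 → 320 → 400 → 500 → 640 → 800 → 1000 → 1250.

ISO 1250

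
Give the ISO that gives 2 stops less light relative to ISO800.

ISO: 800 → 400 → 200 — 2 stops dropped (darker).

ISO 200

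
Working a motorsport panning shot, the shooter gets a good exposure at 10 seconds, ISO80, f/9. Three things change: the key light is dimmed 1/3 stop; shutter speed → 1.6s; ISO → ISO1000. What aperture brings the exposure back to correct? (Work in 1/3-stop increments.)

f/11

Scene light: 1/3 stop darker.
Shutter speed: 10 → 8 → 6 → 5 → 4 → 3.2 → 2.5 → 2 → 1.6 — 2 2/3 stops shorter (darker).
ISO: 80 → 100 → 125 → 160 → 200 → 250 → 320 → 400 → 500 → 640 → 800 → 1000 — 3 2/3 stops higher (brighter).
Net so far: 2/3 stop brighter. Aperture: f/9 → f/10 → f/11.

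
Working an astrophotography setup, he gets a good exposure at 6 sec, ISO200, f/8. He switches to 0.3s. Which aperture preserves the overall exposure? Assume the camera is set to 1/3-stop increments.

f/1.8

Shutter speed: 6 → 5 → 4 → 3.2 → 2.5 → 2 → 1.6 → 1.3 → 1 → 0.8 → 0.6 → 0.5 → 0.4 → 0.3 — 4 1/3 stops shorter (darker).
Need 4 1/3 stops brighter from the aperture: f/8 → f/7.1 → f/6.3 → f/5.6 → f/5 → f/4.5 → f/4 → f/3.5 → f/3.2 → f/2.8 → f/2.5 → f/2.2 → f/2 → f/1.8.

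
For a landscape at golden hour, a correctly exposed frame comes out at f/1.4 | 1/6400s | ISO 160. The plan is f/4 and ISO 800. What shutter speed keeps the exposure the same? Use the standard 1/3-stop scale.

1/4000s

Aperture: f/1.4 → f/1.6 → f/1.8 → f/2 → f/2.2 → f/2.5 → f/2.8 → f/3.2 → f/3.5 → f/4 — 3 stops smaller aperture (darker).
ISO: 160 → 200 → 250 → 320 → 400 → 500 → 640 → 800 — 2 1/3 stops higher (brighter).
Net change so far: 2/3 stop darker. Offset with the shutter speed: 1/6400 → 1/5000 → 1/4000.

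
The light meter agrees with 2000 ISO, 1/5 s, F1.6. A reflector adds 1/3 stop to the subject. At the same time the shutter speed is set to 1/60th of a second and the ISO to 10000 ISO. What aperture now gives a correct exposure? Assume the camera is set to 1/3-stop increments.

Scene light: 1/3 stop brighter.
Shutter speed: 1/5 → 1/6 → 1/8 → 1/10 → 1/13 → 1/15 → 1/20 → 1/25 → 1/30 → 1/40 → 1/50 → 1/60 — 3 2/3 stops faster (darker).
ISO: 2000 → 2500 → 3200 → 4000 → 5000 → 6400 → 8000 → 10000 — 2 1/3 stops higher (brighter).
Net so far: 1 stop darker. Aperture: f/1.6 → f/1.4 → f/1.2 → f/1.1.

f/1.1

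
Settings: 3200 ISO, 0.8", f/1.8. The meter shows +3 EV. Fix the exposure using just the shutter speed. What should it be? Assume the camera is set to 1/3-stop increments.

1/10s

Overexposed by 3 stops → need 3 stops darker.
Shutter speed: 0.8 → 0.6 → 0.5 → 0.4 → 0.3 → 1/4 → 1/5 → 1/6 → 1/8 → 1/10.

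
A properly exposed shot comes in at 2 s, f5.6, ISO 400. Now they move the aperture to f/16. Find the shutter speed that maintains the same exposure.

15 s

Aperture: f/5.6 → f/8 → f/11 → f/16 — 3 stops smaller aperture (darker).
Need 3 stops brighter from the shutter speed: 2 → 4 → 8 → 15.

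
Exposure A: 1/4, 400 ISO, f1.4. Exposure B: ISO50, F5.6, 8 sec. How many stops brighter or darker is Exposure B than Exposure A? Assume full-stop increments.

2 stops darker

Aperture: f/1.4 → f/2 → f/2.8 → f/4 → f/5.6 — 4 stops stopped down (darker).
Shutter speed: 1/4 → 1/2 → 1 → 2 → 4 → 8 — 5 stops longer (brighter).
ISO: 400 → 200 → 100 → 50 — 3 stops lower (darker).
Net: −4 +5 −3 = −2 stops.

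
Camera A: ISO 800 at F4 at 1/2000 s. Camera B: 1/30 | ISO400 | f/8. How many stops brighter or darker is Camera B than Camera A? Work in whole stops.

3 stops brighter

Aperture: f/4 → f/5.6 → f/8 — 2 stops smaller aperture (darker).
Shutter speed: 1/2000 → 1/1000 → 1/500 → 1/250 → 1/125 → 1/60 → 1/30 — 6 stops slower (brighter).
ISO: 800 → 400 — 1 stop dropped (darker).
Net: −2 +6 −1 = +3 stops.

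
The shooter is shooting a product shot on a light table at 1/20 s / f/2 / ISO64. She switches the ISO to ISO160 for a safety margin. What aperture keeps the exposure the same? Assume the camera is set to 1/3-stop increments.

ISO: 64 → 80 → 100 → 125 → 160 — 1 1/3 stops higher (brighter).
Need 1 1/3 stops darker from the aperture: f/2 → f/2.2 → f/2.5 → f/2.8 → f/3.2.

f/3.2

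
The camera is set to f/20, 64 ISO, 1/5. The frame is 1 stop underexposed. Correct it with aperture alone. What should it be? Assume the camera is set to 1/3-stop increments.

f/14

Underexposed by 1 stop → need 1 stop brighter.
Aperture: f/20 → f/18 → f/16 → f/14.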